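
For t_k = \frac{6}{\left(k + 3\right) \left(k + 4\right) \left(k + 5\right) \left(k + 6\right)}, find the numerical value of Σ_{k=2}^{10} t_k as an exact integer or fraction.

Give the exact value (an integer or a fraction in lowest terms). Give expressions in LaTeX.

Step 1: r(k) = (k + 3)/(k + 7).
So A=k + 3 and B=k + 7, with C=1.
f must satisfy (k + 3)·f(k+1) − (k + 6)·f(k) = 1.
Degrees (1,1,0) ⇒ d ≤ 3.
Coefficient equations give f(k) = k*(k**2 + 12*k + 47)/180.
So s_k = (B(k−1)f/C)·t_k = (k*(k + 6)*(k**2 + 12*k + 47)/180)·t_k = k*(k**2 + 12*k + 47)/(30*(k + 3)*(k + 4)*(k + 5)).
Check: Δs_k = 6/(k**4 + 18*k**3 + 119*k**2 + 342*k + 360). ✓
Evaluate s at k=11 and k=2: 11/336 and 1/42; difference 1/112.

Σ = 1/112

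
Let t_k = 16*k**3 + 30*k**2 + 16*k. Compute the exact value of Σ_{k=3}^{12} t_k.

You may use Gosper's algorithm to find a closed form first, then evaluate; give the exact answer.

Step 1: r(k) = (8*k**3 + 39*k**2 + 62*k + 31)/(k*(8*k**2 + 15*k + 8)).
Factor: A=1; B=1; C=k**3 + 15*k**2/8 + k.
f must satisfy (1)·f(k+1) − (1)·f(k) = k**3 + 15*k**2/8 + k.
deg f ≤ 4 (via 0,0,3).
Match coefficients ⇒ f(k) = k*(k - 1)*(4*k**2 + 6*k + 3)/16.
Certificate R = B(k−1)f/C = (k - 1)*(4*k**2 + 6*k + 3)/(2*(8*k**2 + 15*k + 8)) gives s_k = k*(4*k**3 + 2*k**2 - 3*k - 3).
s_(k+1) − s_k = 2*k*(8*k**2 + 15*k + 8) = t_k.
Evaluate s at k=13 and k=3: 118092 and 342; difference 117750.

Σ = 117750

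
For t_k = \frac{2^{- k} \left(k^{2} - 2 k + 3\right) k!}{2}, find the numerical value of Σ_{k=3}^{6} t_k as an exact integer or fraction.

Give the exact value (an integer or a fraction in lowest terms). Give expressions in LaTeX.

Σ = 1569/8

t_(k+1)/t_k = (k**3 + k**2 + 2*k + 2)/(2*(k**2 - 2*k + 3)).
Gosper form: A/B · C(k+1)/C(k) with A=k/2 + 1/2, B=1, C=k**2 - 2*k + 3.
Key eq: (k/2 + 1/2)·f(k+1) = (1)·f(k) + (k**2 - 2*k + 3).
d = 1 from the (1,0,2) case.
A polynomial solution: f(k) = 2*(k - 2).
So s_k = (B(k−1)f/C)·t_k = (2*(k - 2)/(k**2 - 2*k + 3))·t_k = (k - 2)*factorial(k)/2**k.
Verify: (k**2 - 2*k + 3)*factorial(k)/(2*2**k) matches t_k.
Telescoping: Σ = s_(7) − s_(3) = 1575/8 − (3/4) = 1569/8.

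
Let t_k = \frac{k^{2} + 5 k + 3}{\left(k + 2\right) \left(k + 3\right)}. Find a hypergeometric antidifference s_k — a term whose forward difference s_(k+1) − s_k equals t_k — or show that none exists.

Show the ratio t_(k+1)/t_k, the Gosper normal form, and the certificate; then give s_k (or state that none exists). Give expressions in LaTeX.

s_k = \frac{k \left(2 k + 1\right)}{2 \left(k + 2\right)}

Step 1: r(k) = (k + 2)*(5*k + (k + 1)**2 + 8)/((k + 4)*(k**2 + 5*k + 3)).
Factor: A=k + 2; B=k + 4; C=k**2 + 5*k + 3.
f must satisfy (k + 2)·f(k+1) − (k + 3)·f(k) = k**2 + 5*k + 3.
Bound: deg f ≤ 2.
Solving with deg f ≤ 2: f(k) = k*(2*k + 1)/2.
Get s_k = R·t_k = k*(2*k + 1)/(2*(k + 2)) with R(k) = B(k−1)f(k)/C(k) = k*(k + 3)*(2*k + 1)/(2*(k**2 + 5*k + 3)).
Δs = (k**2 + 5*k + 3)/(k**2 + 5*k + 6), as required.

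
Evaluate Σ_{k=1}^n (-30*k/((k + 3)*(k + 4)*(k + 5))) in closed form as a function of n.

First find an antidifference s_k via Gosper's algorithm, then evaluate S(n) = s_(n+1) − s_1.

Ratio r(k) = (k + 1)*(k + 3)/(k*(k + 6)).
Factor: A=k + 3; B=k + 6; C=k.
f must satisfy (k + 3)·f(k+1) − (k + 5)·f(k) = k.
Bound: deg f ≤ 2.
Solve for f: f(k) = k*(k - 1)/8 (degree 2 ≤ 2).
So s_k = (B(k−1)f/C)·t_k = ((k - 1)*(k + 5)/8)·t_k = 15*k*(1 - k)/(4*(k + 3)*(k + 4)).
Δs = -30*k/(k**3 + 12*k**2 + 47*k + 60), as required.
Σ_(k=1)^n t_k = s_(n+1) − s_(1) = (15*n*(-n - 1)/(4*(n**2 + 9*n + 20))) − (0), i.e. 15*n*(-n - 1)/(4*(n**2 + 9*n + 20)).

S(n) = 15*n*(-n - 1)/(4*(n**2 + 9*n + 20))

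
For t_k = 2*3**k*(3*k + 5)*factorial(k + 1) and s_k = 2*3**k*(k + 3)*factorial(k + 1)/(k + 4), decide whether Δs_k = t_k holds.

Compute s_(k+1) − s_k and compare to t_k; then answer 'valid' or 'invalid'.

s_(k+1) = 6*3**k*(k + 4)*factorial(k + 2)/(k + 5)
s_(k+1) − s_k = 2*3**k*(3*k**3 + 29*k**2 + 88*k + 81)*factorial(k + 1)/((k + 4)*(k + 5))
(s_(k+1) − s_k) − t_k = -2*3**k*(3*k**2 + 17*k + 19)*factorial(k + 1)/((k + 4)*(k + 5))

Invalid: residual -2*3**k*(3*k**2 + 17*k + 19)*factorial(k + 1)/((k + 4)*(k + 5)) ≠ 0.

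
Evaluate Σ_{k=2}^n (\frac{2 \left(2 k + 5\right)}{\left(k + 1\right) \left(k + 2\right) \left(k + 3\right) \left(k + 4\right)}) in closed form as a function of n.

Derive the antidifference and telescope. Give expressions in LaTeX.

S(n) = \frac{2 \left(n^{2} + 6 n - 7\right)}{15 \left(n^{2} + 6 n + 8\right)}

The ratio is (k + 1)*(2*k + 7)/((k + 5)*(2*k + 5)).
Gosper form: A/B · C(k+1)/C(k) with A=k + 1, B=k + 5, C=k + 5/2.
Solve (k + 1)·f(k+1) − (k + 4)·f(k) = k + 5/2.
Degrees (1,1,1) ⇒ d ≤ 3.
Coefficient equations give f(k) = k*(k + 2)*(k + 4)/6.
Get s_k = R·t_k = 2*k*(k + 4)/(3*(k**2 + 4*k + 3)) with R(k) = B(k−1)f(k)/C(k) = k*(k + 2)*(k + 4)**2/(3*(2*k + 5)).
Verify: 2*(2*k + 5)/(k**4 + 10*k**3 + 35*k**2 + 50*k + 24) matches t_k.
Telescope: S(n) = s_(n+1) − s_(2) = 2*(n**2 + 6*n + 5)/(3*(n**2 + 6*n + 8)) − (8/15) = 2*(n**2 + 6*n - 7)/(15*(n**2 + 6*n + 8)).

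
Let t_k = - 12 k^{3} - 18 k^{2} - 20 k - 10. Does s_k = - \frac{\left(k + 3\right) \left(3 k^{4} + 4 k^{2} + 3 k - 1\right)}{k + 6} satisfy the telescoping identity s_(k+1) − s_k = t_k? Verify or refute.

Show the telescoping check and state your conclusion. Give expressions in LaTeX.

Invalid: residual \frac{3 \left(9 k^{4} + 90 k^{3} + 124 k^{2} + 127 k + 61\right)}{k^{2} + 13 k + 42} ≠ 0.

s_(k+1) = -(k + 4)*(3*k + 3*(k + 1)**4 + 4*(k + 1)**2 + 2)/(k + 7)
s_(k+1) − s_k = (-12*k**5 - 147*k**4 - 488*k**3 - 654*k**2 - 589*k - 237)/(k**2 + 13*k + 42)
(s_(k+1) − s_k) − t_k = 3*(9*k**4 + 90*k**3 + 124*k**2 + 127*k + 61)/(k**2 + 13*k + 42)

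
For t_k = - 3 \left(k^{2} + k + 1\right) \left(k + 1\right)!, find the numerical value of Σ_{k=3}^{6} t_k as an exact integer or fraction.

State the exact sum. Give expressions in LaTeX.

Σ = -725616

The ratio is (k + 2)*(k + (k + 1)**2 + 2)/(k**2 + k + 1).
A = k + 2, B = 1, C = k**2 + k + 1.
Solve (k + 2)·f(k+1) − (1)·f(k) = k**2 + k + 1.
Degrees (1,0,2) ⇒ d ≤ 1.
Coefficient equations give f(k) = k - 1.
R(k) = B(k−1)·f(k)/C(k) = (k - 1)/(k**2 + k + 1); s_k = R·t_k = -3*(k - 1)*factorial(k + 1).
Δs = -3*(k**2 + k + 1)*factorial(k + 1), as required.
Telescoping: Σ = s_(7) − s_(3) = -725760 − (-144) = -725616.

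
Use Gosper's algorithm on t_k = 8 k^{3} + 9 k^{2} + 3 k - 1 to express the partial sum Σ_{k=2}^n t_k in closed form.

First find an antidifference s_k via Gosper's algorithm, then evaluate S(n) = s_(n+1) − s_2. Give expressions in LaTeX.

r(k) = (8*k**3 + 33*k**2 + 45*k + 19)/(8*k**3 + 9*k**2 + 3*k - 1) after simplifying.
Normal form (A,B,C) = (1, 1, k**3 + 9*k**2/8 + 3*k/8 - 1/8).
Set up (1)·f(k+1) − (1)·f(k) − (k**3 + 9*k**2/8 + 3*k/8 - 1/8) = 0.
From deg A=0, deg B=0, deg C=3: d=4.
Solve for f: f(k) = k*(2*k**3 - k**2 - k - 1)/8 (degree 4 ≤ 4).
R(k) = B(k−1)·f(k)/C(k) = k*(2*k**3 - k**2 - k - 1)/(8*k**3 + 9*k**2 + 3*k - 1); s_k = R·t_k = k*(2*k**3 - k**2 - k - 1).
Verify: 8*k**3 + 9*k**2 + 3*k - 1 matches t_k.
Telescope: S(n) = s_(n+1) − s_(2) = 2*n**4 + 7*n**3 + 8*n**2 + 2*n - 1 − (18) = 2*n**4 + 7*n**3 + 8*n**2 + 2*n - 19.

S(n) = 2 n^{4} + 7 n^{3} + 8 n^{2} + 2 n - 19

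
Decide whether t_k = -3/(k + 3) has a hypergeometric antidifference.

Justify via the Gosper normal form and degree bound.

Ratio r(k) = (k + 3)/(k + 4).
Normal form (A,B,C) = (k + 3, k + 4, 1).
Need (k + 3)·f(k+1) − (k + 3)·f(k) = 1.
Degrees (1,1,0) ⇒ d ≤ 0.
Generic f = c0 gives residual -1; -1 = 0 cannot hold, so t_k is not Gosper-summable.

No — key equation has no polynomial f.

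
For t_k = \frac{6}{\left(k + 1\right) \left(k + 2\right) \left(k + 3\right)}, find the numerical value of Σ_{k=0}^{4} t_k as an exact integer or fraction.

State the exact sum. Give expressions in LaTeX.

Σ = 10/7

Step 1: r(k) = (k + 1)/(k + 4).
A = k + 1, B = k + 4, C = 1.
Solve (k + 1)·f(k+1) − (k + 3)·f(k) = 1.
deg f ≤ 2 (via 1,1,0).
Match coefficients ⇒ f(k) = k*(k + 3)/4.
Then R = B(k−1)f/C = k*(k + 3)**2/4, so s_k = R(k)·t_k = 3*k*(k + 3)/(2*(k + 1)*(k + 2)).
s_(k+1) − s_k = 6/(k**3 + 6*k**2 + 11*k + 6) = t_k.
Telescoping: Σ = s_(5) − s_(0) = 10/7 − (0) = 10/7.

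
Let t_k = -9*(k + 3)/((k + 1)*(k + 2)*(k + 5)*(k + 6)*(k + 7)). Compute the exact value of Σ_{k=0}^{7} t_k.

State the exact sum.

r(k) = (k + 1)*(k + 4)*(k + 5)/((k + 3)**2*(k + 8)) after simplifying.
Take A(k)=k + 1, B(k)=k + 8, C(k)=k**3 + 10*k**2 + 33*k + 36.
Set up (k + 1)·f(k+1) − (k + 7)·f(k) − (k**3 + 10*k**2 + 33*k + 36) = 0.
Bound: deg f ≤ 6.
Match coefficients ⇒ f(k) = k*(k + 2)*(k + 3)*(k + 4)*(k**2 + 12*k + 41)/90.
Then R = B(k−1)f/C = k*(k + 2)*(k + 7)*(k**2 + 12*k + 41)/(90*(k + 3)), so s_k = R(k)·t_k = k*(-k**2 - 12*k - 41)/(10*(k**3 + 12*k**2 + 41*k + 30)).
Δs = 9*(-k - 3)/(k**5 + 21*k**4 + 163*k**3 + 567*k**2 + 844*k + 420), as required.
Σ_(k=0)^(7) t_k = s_(8) − s_(0) = -134/1365 − (0) = -134/1365.

Σ = -134/1365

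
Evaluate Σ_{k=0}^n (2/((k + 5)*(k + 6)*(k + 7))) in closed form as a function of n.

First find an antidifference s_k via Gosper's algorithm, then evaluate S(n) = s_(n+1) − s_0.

S(n) = (n**2 + 13*n + 12)/(30*(n**2 + 13*n + 42))

r(k) = (k + 5)/(k + 8) after simplifying.
Gosper form: A/B · C(k+1)/C(k) with A=k + 5, B=k + 8, C=1.
f must satisfy (k + 5)·f(k+1) − (k + 7)·f(k) = 1.
From deg A=1, deg B=1, deg C=0: d=2.
Coefficient equations give f(k) = k*(k + 11)/60.
Certificate R = B(k−1)f/C = k*(k + 7)*(k + 11)/60 gives s_k = k*(k + 11)/(30*(k + 5)*(k + 6)).
Check: Δs_k = 2/(k**3 + 18*k**2 + 107*k + 210). ✓
s_(n+1) = (n**2 + 13*n + 12)/(30*(n**2 + 13*n + 42)) and s_(0) = 0, so S(n) = (n**2 + 13*n + 12)/(30*(n**2 + 13*n + 42)).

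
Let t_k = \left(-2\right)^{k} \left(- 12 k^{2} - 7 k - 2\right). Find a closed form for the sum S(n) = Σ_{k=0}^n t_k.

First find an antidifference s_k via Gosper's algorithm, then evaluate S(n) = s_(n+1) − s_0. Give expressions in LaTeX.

S(n) = \left(-2\right)^{n + 1} \left(4 n^{2} + 5 n + 1\right)

Ratio r(k) = 2*(-12*k**2 - 31*k - 21)/(12*k**2 + 7*k + 2).
Gosper form: A/B · C(k+1)/C(k) with A=-2, B=1, C=k**2 + 7*k/12 + 1/6.
Set up (-2)·f(k+1) − (1)·f(k) − (k**2 + 7*k/12 + 1/6) = 0.
Bound: deg f ≤ 2.
Solve for f: f(k) = -k*(4*k - 3)/12 (degree 2 ≤ 2).
R(k) = B(k−1)·f(k)/C(k) = -k*(4*k - 3)/(12*k**2 + 7*k + 2); s_k = R·t_k = (-2)**k*k*(4*k - 3).
Verify: (-2)**k*(-12*k**2 - 7*k - 2) matches t_k.
Telescope: S(n) = s_(n+1) − s_(0) = (-2)**(n + 1)*(4*n**2 + 5*n + 1) − (0) = (-2)**(n + 1)*(4*n**2 + 5*n + 1).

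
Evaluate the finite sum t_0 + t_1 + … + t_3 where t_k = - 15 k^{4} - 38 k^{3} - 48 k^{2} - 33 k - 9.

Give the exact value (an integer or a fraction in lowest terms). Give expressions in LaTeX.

Step 1: r(k) = (15*k**4 + 98*k**3 + 252*k**2 + 303*k + 143)/(15*k**4 + 38*k**3 + 48*k**2 + 33*k + 9).
So A=1 and B=1, with C=k**4 + 38*k**3/15 + 16*k**2/5 + 11*k/5 + 3/5.
Key eq: (1)·f(k+1) = (1)·f(k) + (k**4 + 38*k**3/15 + 16*k**2/5 + 11*k/5 + 3/5).
Bound: deg f ≤ 5.
Solve for f: f(k) = k**2*(3*k**3 + 2*k**2 + 2*k + 2)/15 (degree 5 ≤ 5).
Get s_k = R·t_k = k**2*(-3*k**3 - 2*k**2 - 2*k - 2) with R(k) = B(k−1)f(k)/C(k) = k**2*(3*k**3 + 2*k**2 + 2*k + 2)/(15*k**4 + 38*k**3 + 48*k**2 + 33*k + 9).
Δs = -15*k**4 - 38*k**3 - 48*k**2 - 33*k - 9, as required.
Sum = s_(4) − s_(0); s_(4) = -3744, s_(0) = 0 ⇒ -3744.

Σ = -3744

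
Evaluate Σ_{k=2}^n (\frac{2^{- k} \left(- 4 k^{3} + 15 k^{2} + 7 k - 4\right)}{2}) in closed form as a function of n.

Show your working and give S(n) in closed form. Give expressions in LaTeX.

r(k) = (4*k**3 - 3*k**2 - 25*k - 14)/(2*(4*k**3 - 15*k**2 - 7*k + 4)) after simplifying.
Normal form (A,B,C) = (1/2, 1, k**3 - 15*k**2/4 - 7*k/4 + 1).
f must satisfy (1/2)·f(k+1) − (1)·f(k) = k**3 - 15*k**2/4 - 7*k/4 + 1.
Bound: deg f ≤ 3.
Solving with deg f ≤ 3: f(k) = -(4*k**3 - 3*k**2 - k + 4)/2.
Get s_k = R·t_k = (4*k**3 - 3*k**2 - k + 4)/2**k with R(k) = B(k−1)f(k)/C(k) = -2*(4*k**3 - 3*k**2 - k + 4)/(4*k**3 - 15*k**2 - 7*k + 4).
s_(k+1) − s_k = (-4*k**3 + 15*k**2 + 7*k - 4)/(2*2**k) = t_k.
Evaluate: s_(n+1) = 2**(-n - 1)*(4*n**3 + 9*n**2 + 5*n + 4); subtract s_(2) = 11/2 ⇒ S(n) = 2**(-n - 1)*(-11*2**n + 4*n**3 + 9*n**2 + 5*n + 4).

S(n) = 2^{- n - 1} \left(- 11 \cdot 2^{n} + 4 n^{3} + 9 n^{2} + 5 n + 4\right)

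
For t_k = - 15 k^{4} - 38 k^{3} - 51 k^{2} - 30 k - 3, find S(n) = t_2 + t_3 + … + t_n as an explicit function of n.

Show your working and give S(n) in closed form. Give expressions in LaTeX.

Step 1: r(k) = (15*k**4 + 98*k**3 + 255*k**2 + 306*k + 137)/(15*k**4 + 38*k**3 + 51*k**2 + 30*k + 3).
Gosper form: A/B · C(k+1)/C(k) with A=1, B=1, C=k**4 + 38*k**3/15 + 17*k**2/5 + 2*k + 1/5.
f must satisfy (1)·f(k+1) − (1)·f(k) = k**4 + 38*k**3/15 + 17*k**2/5 + 2*k + 1/5.
d = 5 from the (0,0,4) case.
Match coefficients ⇒ f(k) = k*(3*k**4 + 2*k**3 + 3*k**2 - k - 4)/15.
Then R = B(k−1)f/C = k*(3*k**4 + 2*k**3 + 3*k**2 - k - 4)/(15*k**4 + 38*k**3 + 51*k**2 + 30*k + 3), so s_k = R(k)·t_k = k*(-3*k**4 - 2*k**3 - 3*k**2 + k + 4).
Δs = -15*k**4 - 38*k**3 - 51*k**2 - 30*k - 3, as required.
Evaluate: s_(n+1) = -3*n**5 - 17*n**4 - 41*n**3 - 50*n**2 - 26*n - 3; subtract s_(2) = -140 ⇒ S(n) = -3*n**5 - 17*n**4 - 41*n**3 - 50*n**2 - 26*n + 137.

S(n) = - 3 n^{5} - 17 n^{4} - 41 n^{3} - 50 n^{2} - 26 n + 137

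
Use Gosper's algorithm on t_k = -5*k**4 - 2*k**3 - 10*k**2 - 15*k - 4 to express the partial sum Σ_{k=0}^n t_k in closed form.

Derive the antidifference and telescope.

S(n) = -n**5 - 3*n**4 - 6*n**3 - 13*n**2 - 13*n - 4

Step 1: r(k) = (5*k**4 + 22*k**3 + 46*k**2 + 61*k + 36)/(5*k**4 + 2*k**3 + 10*k**2 + 15*k + 4).
A = 1, B = 1, C = k**4 + 2*k**3/5 + 2*k**2 + 3*k + 4/5.
Need (1)·f(k+1) − (1)·f(k) = k**4 + 2*k**3/5 + 2*k**2 + 3*k + 4/5.
deg f ≤ 5 (via 0,0,4).
Solving with deg f ≤ 5: f(k) = k*(k**4 - 2*k**3 + 4*k**2 + 3*k - 2)/5.
Then R = B(k−1)f/C = k*(k**4 - 2*k**3 + 4*k**2 + 3*k - 2)/(5*k**4 + 2*k**3 + 10*k**2 + 15*k + 4), so s_k = R(k)·t_k = k*(-k**4 + 2*k**3 - 4*k**2 - 3*k + 2).
Δs = -5*k**4 - 2*k**3 - 10*k**2 - 15*k - 4, as required.
s_(n+1) = -n**5 - 3*n**4 - 6*n**3 - 13*n**2 - 13*n - 4 and s_(0) = 0, so S(n) = -n**5 - 3*n**4 - 6*n**3 - 13*n**2 - 13*n - 4.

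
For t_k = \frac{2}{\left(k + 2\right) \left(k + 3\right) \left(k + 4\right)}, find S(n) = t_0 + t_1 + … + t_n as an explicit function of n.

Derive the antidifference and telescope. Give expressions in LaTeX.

S(n) = \frac{n^{2} + 7 n + 6}{6 \left(n^{2} + 7 n + 12\right)}

r(k) = (k + 2)/(k + 5) after simplifying.
Normal form (A,B,C) = (k + 2, k + 5, 1).
Solve (k + 2)·f(k+1) − (k + 4)·f(k) = 1.
d = 2 from the (1,1,0) case.
Solve for f: f(k) = k*(k + 5)/12 (degree 2 ≤ 2).
R(k) = B(k−1)·f(k)/C(k) = k*(k + 4)*(k + 5)/12; s_k = R·t_k = k*(k + 5)/(6*(k + 2)*(k + 3)).
s_(k+1) − s_k = 2/(k**3 + 9*k**2 + 26*k + 24) = t_k.
Evaluate: s_(n+1) = (n**2 + 7*n + 6)/(6*(n**2 + 7*n + 12)); subtract s_(0) = 0 ⇒ S(n) = (n**2 + 7*n + 6)/(6*(n**2 + 7*n + 12)).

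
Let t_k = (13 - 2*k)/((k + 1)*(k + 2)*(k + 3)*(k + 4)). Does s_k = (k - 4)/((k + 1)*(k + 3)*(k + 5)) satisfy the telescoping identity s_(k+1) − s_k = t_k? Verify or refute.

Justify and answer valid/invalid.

s_(k+1) = (k - 3)/((k + 2)*(k + 4)*(k + 6))
s_(k+1) − s_k = (-2*k**3 + 74*k + 147)/(k**6 + 21*k**5 + 175*k**4 + 735*k**3 + 1624*k**2 + 1764*k + 720)
(s_(k+1) − s_k) − t_k = 9*(k**2 - k - 27)/(k**6 + 21*k**5 + 175*k**4 + 735*k**3 + 1624*k**2 + 1764*k + 720)

Invalid: residual 9*(k**2 - k - 27)/(k**6 + 21*k**5 + 175*k**4 + 735*k**3 + 1624*k**2 + 1764*k + 720) ≠ 0.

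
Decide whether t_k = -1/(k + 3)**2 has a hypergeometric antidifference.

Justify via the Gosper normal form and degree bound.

No — t_k has no hypergeometric antidifference.

t_(k+1)/t_k = (k + 3)**2/(k + 4)**2.
Gosper form: A/B · C(k+1)/C(k) with A=k**2 + 6*k + 9, B=k**2 + 8*k + 16, C=1.
f must satisfy (k**2 + 6*k + 9)·f(k+1) − (k**2 + 6*k + 9)·f(k) = 1.
d = 0 from the (2,2,0) case.
f = c0 ⇒ A·f(k+1) − B(k−1)·f(k) − C = -1. The system {-1 = 0} is inconsistent; no antidifference.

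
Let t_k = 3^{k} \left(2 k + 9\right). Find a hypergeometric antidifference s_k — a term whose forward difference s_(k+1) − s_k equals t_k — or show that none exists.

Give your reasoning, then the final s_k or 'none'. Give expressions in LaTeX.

s_k = 3^{k} \left(k + 3\right)

Step 1: r(k) = 3*(2*k + 11)/(2*k + 9).
Normal form (A,B,C) = (3, 1, k + 9/2).
Set up (3)·f(k+1) − (1)·f(k) − (k + 9/2) = 0.
Bound: deg f ≤ 1.
Solve for f: f(k) = (k + 3)/2 (degree 1 ≤ 1).
R(k) = B(k−1)·f(k)/C(k) = (k + 3)/(2*k + 9); s_k = R·t_k = 3**k*(k + 3).
Δs = 3**k*(2*k + 9), as required.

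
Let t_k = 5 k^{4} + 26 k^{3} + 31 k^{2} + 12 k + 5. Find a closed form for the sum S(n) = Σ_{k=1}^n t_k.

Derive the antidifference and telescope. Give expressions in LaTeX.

r(k) = (5*k**4 + 46*k**3 + 139*k**2 + 172*k + 79)/(5*k**4 + 26*k**3 + 31*k**2 + 12*k + 5) after simplifying.
So A=1 and B=1, with C=k**4 + 26*k**3/5 + 31*k**2/5 + 12*k/5 + 1.
Need (1)·f(k+1) − (1)·f(k) = k**4 + 26*k**3/5 + 31*k**2/5 + 12*k/5 + 1.
deg f ≤ 5 (via 0,0,4).
Solve for f: f(k) = k*(k + 4)*(k**3 - k + 1)/5 (degree 5 ≤ 5).
R(k) = B(k−1)·f(k)/C(k) = k*(k + 4)*(k**3 - k + 1)/(5*k**4 + 26*k**3 + 31*k**2 + 12*k + 5); s_k = R·t_k = k*(k**4 + 4*k**3 - k**2 - 3*k + 4).
Δs = 5*k**4 + 26*k**3 + 31*k**2 + 12*k + 5, as required.
Evaluate: s_(n+1) = n**5 + 9*n**4 + 25*n**3 + 28*n**2 + 16*n + 5; subtract s_(1) = 5 ⇒ S(n) = n*(n**4 + 9*n**3 + 25*n**2 + 28*n + 16).

S(n) = n \left(n^{4} + 9 n^{3} + 25 n^{2} + 28 n + 16\right)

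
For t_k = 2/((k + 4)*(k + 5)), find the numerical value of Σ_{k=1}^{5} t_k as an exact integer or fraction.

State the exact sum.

Σ = 1/5

The ratio is (k + 4)/(k + 6).
Take A(k)=k + 4, B(k)=k + 6, C(k)=1.
Key eq: (k + 4)·f(k+1) = (k + 5)·f(k) + (1).
d = 1 from the (1,1,0) case.
A polynomial solution: f(k) = k/4.
R(k) = B(k−1)·f(k)/C(k) = k*(k + 5)/4; s_k = R·t_k = k/(2*(k + 4)).
s_(k+1) − s_k = 2/(k**2 + 9*k + 20) = t_k.
Σ_(k=1)^(5) t_k = s_(6) − s_(1) = 3/10 − (1/10) = 1/5.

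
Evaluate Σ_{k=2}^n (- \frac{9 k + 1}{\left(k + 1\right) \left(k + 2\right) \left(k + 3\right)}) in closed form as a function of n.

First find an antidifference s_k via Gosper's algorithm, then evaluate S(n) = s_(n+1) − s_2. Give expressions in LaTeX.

S(n) = \frac{- 23 n^{2} - 7 n + 30}{12 \left(n^{2} + 5 n + 6\right)}

The ratio is (k + 1)*(9*k + 10)/((k + 4)*(9*k + 1)).
Factor: A=k + 1; B=k + 4; C=k + 1/9.
Key eq: (k + 1)·f(k+1) = (k + 3)·f(k) + (k + 1/9).
d = 2 from the (1,1,1) case.
Solve for f: f(k) = k*(5*k - 3)/18 (degree 2 ≤ 2).
Get s_k = R·t_k = k*(3 - 5*k)/(2*(k + 1)*(k + 2)) with R(k) = B(k−1)f(k)/C(k) = k*(k + 3)*(5*k - 3)/(2*(9*k + 1)).
Verify: (-9*k - 1)/(k**3 + 6*k**2 + 11*k + 6) matches t_k.
Telescope: S(n) = s_(n+1) − s_(2) = (-5*n**2 - 7*n - 2)/(2*(n**2 + 5*n + 6)) − (-7/12) = (-23*n**2 - 7*n + 30)/(12*(n**2 + 5*n + 6)).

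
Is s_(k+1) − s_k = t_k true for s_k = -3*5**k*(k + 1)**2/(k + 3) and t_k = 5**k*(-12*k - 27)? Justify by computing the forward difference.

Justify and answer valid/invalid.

s_(k+1) = -15*5**k*(k + 2)**2/(k + 4)
s_(k+1) − s_k = 5**k*(-12*k**3 - 87*k**2 - 213*k - 168)/(k**2 + 7*k + 12)
(s_(k+1) − s_k) − t_k = 5**k*(24*k**2 + 120*k + 156)/(k**2 + 7*k + 12)

Invalid: residual 5**k*(24*k**2 + 120*k + 156)/(k**2 + 7*k + 12) ≠ 0.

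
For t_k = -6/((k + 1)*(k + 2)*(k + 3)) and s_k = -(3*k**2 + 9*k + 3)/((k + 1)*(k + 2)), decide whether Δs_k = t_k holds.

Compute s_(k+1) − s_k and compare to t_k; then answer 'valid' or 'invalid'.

s_(k+1) = 3*(-3*k - (k + 1)**2 - 4)/((k + 2)*(k + 3))
s_(k+1) − s_k = -6/(k**3 + 6*k**2 + 11*k + 6)
(s_(k+1) − s_k) − t_k = 0

valid; difference matches t_k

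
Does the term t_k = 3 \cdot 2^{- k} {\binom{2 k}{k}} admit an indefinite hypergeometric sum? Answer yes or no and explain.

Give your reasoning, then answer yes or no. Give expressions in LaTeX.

No — key equation has no polynomial f.

Step 1: r(k) = (2*k + 1)/(k + 1).
Normal form (A,B,C) = (2*k + 1, k + 1, 1).
Need (2*k + 1)·f(k+1) − (k)·f(k) = 1.
From deg A=1, deg B=1, deg C=0: d=-1.
Negative degree bound (-1): no f exists, t_k not Gosper-summable.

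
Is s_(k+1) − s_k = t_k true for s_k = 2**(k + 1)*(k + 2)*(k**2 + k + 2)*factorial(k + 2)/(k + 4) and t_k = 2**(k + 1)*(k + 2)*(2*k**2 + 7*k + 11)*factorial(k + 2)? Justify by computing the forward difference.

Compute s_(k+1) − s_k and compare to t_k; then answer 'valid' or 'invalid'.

s_(k+1) = 2**(k + 2)*(k + 3)*(k**2 + 3*k + 4)*factorial(k + 3)/(k + 5)
s_(k+1) − s_k = 2**(k + 1)*(2*k**5 + 25*k**4 + 126*k**3 + 331*k**2 + 456*k + 268)*factorial(k + 2)/((k + 4)*(k + 5))
(s_(k+1) − s_k) − t_k = -2**(k + 2)*(2*k**4 + 19*k**3 + 68*k**2 + 121*k + 86)*factorial(k + 2)/((k + 4)*(k + 5))

Invalid: residual -2**(k + 2)*(2*k**4 + 19*k**3 + 68*k**2 + 121*k + 86)*factorial(k + 2)/((k + 4)*(k + 5)) ≠ 0.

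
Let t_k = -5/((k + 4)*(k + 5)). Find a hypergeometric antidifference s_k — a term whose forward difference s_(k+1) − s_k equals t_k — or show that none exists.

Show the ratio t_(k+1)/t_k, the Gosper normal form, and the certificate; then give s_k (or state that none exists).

r(k) = (k + 4)/(k + 6) after simplifying.
A = k + 4, B = k + 6, C = 1.
Solve (k + 4)·f(k+1) − (k + 5)·f(k) = 1.
deg f ≤ 1 (via 1,1,0).
Coefficient equations give f(k) = k/4.
Then R = B(k−1)f/C = k*(k + 5)/4, so s_k = R(k)·t_k = -5*k/(4*k + 16).
Check: Δs_k = -5/(k**2 + 9*k + 20). ✓

s_k = -5*k/(4*k + 16)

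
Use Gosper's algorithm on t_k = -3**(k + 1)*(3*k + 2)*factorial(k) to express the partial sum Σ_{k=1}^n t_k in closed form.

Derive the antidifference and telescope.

S(n) = -9*3**n*factorial(n + 1) + 9

Ratio r(k) = 3*(k + 1)*(3*k + 5)/(3*k + 2).
A = 3*k + 3, B = 1, C = k + 2/3.
Solve (3*k + 3)·f(k+1) − (1)·f(k) = k + 2/3.
d = 0 from the (1,0,1) case.
Coefficient equations give f(k) = 1/3.
Certificate R = B(k−1)f/C = 1/(3*k + 2) gives s_k = -3**(k + 1)*factorial(k).
Δs = -3**(k + 1)*(3*k + 2)*factorial(k), as required.
Σ_(k=1)^n t_k = s_(n+1) − s_(1) = (-3**(n + 2)*factorial(n + 1)) − (-9), i.e. -9*3**n*factorial(n + 1) + 9.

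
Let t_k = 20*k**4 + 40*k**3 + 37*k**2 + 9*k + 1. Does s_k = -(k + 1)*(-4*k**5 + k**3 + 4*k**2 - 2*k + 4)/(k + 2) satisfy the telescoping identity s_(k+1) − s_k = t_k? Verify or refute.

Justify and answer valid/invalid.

s_(k+1) = -(k + 2)*(-2*k - 4*(k + 1)**5 + (k + 1)**3 + 4*(k + 1)**2 + 2)/(k + 3)
s_(k+1) − s_k = k*(20*k**5 + 124*k**4 + 277*k**3 + 316*k**2 + 181*k + 42)/(k**2 + 5*k + 6)
(s_(k+1) − s_k) − t_k = (-16*k**5 - 80*k**4 - 118*k**3 - 87*k**2 - 17*k - 6)/(k**2 + 5*k + 6)

Invalid: residual (-16*k**5 - 80*k**4 - 118*k**3 - 87*k**2 - 17*k - 6)/(k**2 + 5*k + 6) ≠ 0.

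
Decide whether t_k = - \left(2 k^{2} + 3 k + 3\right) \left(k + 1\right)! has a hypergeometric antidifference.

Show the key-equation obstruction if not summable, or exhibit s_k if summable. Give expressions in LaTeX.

The ratio is (k + 2)*(3*k + 2*(k + 1)**2 + 6)/(2*k**2 + 3*k + 3).
A = k + 2, B = 1, C = k**2 + 3*k/2 + 3/2.
f must satisfy (k + 2)·f(k+1) − (1)·f(k) = k**2 + 3*k/2 + 3/2.
Degrees (1,0,2) ⇒ d ≤ 1.
Coefficient equations give f(k) = (2*k - 1)/2.
Get s_k = R·t_k = -(2*k - 1)*factorial(k + 1) with R(k) = B(k−1)f(k)/C(k) = (2*k - 1)/(2*k**2 + 3*k + 3).
Verify: -(2*k**2 + 3*k + 3)*factorial(k + 1) matches t_k.

Yes. s_k = - \left(2 k - 1\right) \left(k + 1\right)!.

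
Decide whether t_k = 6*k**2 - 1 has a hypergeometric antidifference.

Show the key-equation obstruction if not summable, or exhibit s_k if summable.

The ratio is (6*(k + 1)**2 - 1)/(6*k**2 - 1).
Gosper form: A/B · C(k+1)/C(k) with A=1, B=1, C=k**2 - 1/6.
f must satisfy (1)·f(k+1) − (1)·f(k) = k**2 - 1/6.
deg f ≤ 3 (via 0,0,2).
Solve for f: f(k) = k**2*(2*k - 3)/6 (degree 3 ≤ 3).
Certificate R = B(k−1)f/C = k**2*(2*k - 3)/(6*k**2 - 1) gives s_k = k**2*(2*k - 3).
Verify: 6*k**2 - 1 matches t_k.

Yes. s_k = k**2*(2*k - 3).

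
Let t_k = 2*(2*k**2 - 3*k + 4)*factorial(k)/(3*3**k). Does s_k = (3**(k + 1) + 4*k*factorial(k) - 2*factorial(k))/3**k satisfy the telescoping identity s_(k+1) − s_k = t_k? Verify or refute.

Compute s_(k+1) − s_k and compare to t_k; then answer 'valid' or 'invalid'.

s_(k+1) = (9*3**k + 4*k**2*factorial(k) + 6*k*factorial(k) + 2*factorial(k))/(3*3**k)
s_(k+1) − s_k = 2*(2*k**2 - 3*k + 4)*factorial(k)/(3*3**k)
(s_(k+1) − s_k) − t_k = 0

valid; difference matches t_k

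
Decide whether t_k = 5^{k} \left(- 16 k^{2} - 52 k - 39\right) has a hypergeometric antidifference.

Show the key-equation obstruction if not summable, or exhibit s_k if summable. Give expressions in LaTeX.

Yes. s_k = 5^{k} \left(- 4 k^{2} - 3 k - 1\right).

Compute t_(k+1)/t_k: get 5*(16*k**2 + 84*k + 107)/(16*k**2 + 52*k + 39).
Normal form (A,B,C) = (5, 1, k**2 + 13*k/4 + 39/16).
Need (5)·f(k+1) − (1)·f(k) = k**2 + 13*k/4 + 39/16.
From deg A=0, deg B=0, deg C=2: d=2.
Solve for f: f(k) = (4*k**2 + 3*k + 1)/16 (degree 2 ≤ 2).
Certificate R = B(k−1)f/C = (4*k**2 + 3*k + 1)/(16*k**2 + 52*k + 39) gives s_k = 5**k*(-4*k**2 - 3*k - 1).
Check: Δs_k = 5**k*(-16*k**2 - 52*k - 39). ✓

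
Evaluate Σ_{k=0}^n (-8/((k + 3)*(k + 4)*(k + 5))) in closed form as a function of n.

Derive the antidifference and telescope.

Step 1: r(k) = (k + 3)/(k + 6).
A = k + 3, B = k + 6, C = 1.
Set up (k + 3)·f(k+1) − (k + 5)·f(k) − (1) = 0.
Degrees (1,1,0) ⇒ d ≤ 2.
A polynomial solution: f(k) = k*(k + 7)/24.
Get s_k = R·t_k = k*(-k - 7)/(3*(k + 3)*(k + 4)) with R(k) = B(k−1)f(k)/C(k) = k*(k + 5)*(k + 7)/24.
Δs = -8/(k**3 + 12*k**2 + 47*k + 60), as required.
Telescope: S(n) = s_(n+1) − s_(0) = (-n**2 - 9*n - 8)/(3*(n**2 + 9*n + 20)) − (0) = (-n**2 - 9*n - 8)/(3*(n**2 + 9*n + 20)).

S(n) = (-n**2 - 9*n - 8)/(3*(n**2 + 9*n + 20))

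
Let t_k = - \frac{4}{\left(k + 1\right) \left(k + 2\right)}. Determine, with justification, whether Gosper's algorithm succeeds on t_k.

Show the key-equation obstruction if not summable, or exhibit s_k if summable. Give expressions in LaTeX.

Yes. s_k = - \frac{4 k}{k + 1}.

Ratio r(k) = (k + 1)/(k + 3).
Normal form (A,B,C) = (k + 1, k + 3, 1).
Need (k + 1)·f(k+1) − (k + 2)·f(k) = 1.
From deg A=1, deg B=1, deg C=0: d=1.
A polynomial solution: f(k) = k.
Then R = B(k−1)f/C = k*(k + 2), so s_k = R(k)·t_k = -4*k/(k + 1).
Δs = -4/(k**2 + 3*k + 2), as required.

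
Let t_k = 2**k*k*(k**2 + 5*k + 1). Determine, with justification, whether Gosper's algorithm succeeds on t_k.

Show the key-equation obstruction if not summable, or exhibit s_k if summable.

The ratio is 2*(k + 1)*(5*k + (k + 1)**2 + 6)/(k*(k**2 + 5*k + 1)).
Normal form (A,B,C) = (2, 1, k**3 + 5*k**2 + k).
Need (2)·f(k+1) − (1)·f(k) = k**3 + 5*k**2 + k.
d = 3 from the (0,0,3) case.
Match coefficients ⇒ f(k) = k**3 - k**2 - k + 2.
So s_k = (B(k−1)f/C)·t_k = ((k**3 - k**2 - k + 2)/(k*(k**2 + 5*k + 1)))·t_k = 2**k*(k**3 - k**2 - k + 2).
Verify: 2**k*k*(k**2 + 5*k + 1) matches t_k.

Yes. s_k = 2**k*(k**3 - k**2 - k + 2).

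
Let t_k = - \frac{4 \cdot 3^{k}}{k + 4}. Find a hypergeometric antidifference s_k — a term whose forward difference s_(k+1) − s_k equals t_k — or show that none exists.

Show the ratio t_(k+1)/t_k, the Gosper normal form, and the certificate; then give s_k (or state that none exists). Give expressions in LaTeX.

no hypergeometric antidifference exists

Compute t_(k+1)/t_k: get 3*(k + 4)/(k + 5).
A = 3*k + 12, B = k + 5, C = 1.
Solve (3*k + 12)·f(k+1) − (k + 4)·f(k) = 1.
Degrees (1,1,0) ⇒ d ≤ -1.
Negative degree bound (-1): no f exists, t_k not Gosper-summable.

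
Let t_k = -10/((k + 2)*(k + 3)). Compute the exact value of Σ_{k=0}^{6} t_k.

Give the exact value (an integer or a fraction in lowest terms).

The ratio is (k + 2)/(k + 4).
Normal form (A,B,C) = (k + 2, k + 4, 1).
Set up (k + 2)·f(k+1) − (k + 3)·f(k) − (1) = 0.
d = 1 from the (1,1,0) case.
Solving with deg f ≤ 1: f(k) = k/2.
Certificate R = B(k−1)f/C = k*(k + 3)/2 gives s_k = -5*k/(k + 2).
Verify: -10/(k**2 + 5*k + 6) matches t_k.
Sum = s_(7) − s_(0); s_(7) = -35/9, s_(0) = 0 ⇒ -35/9.

Σ = -35/9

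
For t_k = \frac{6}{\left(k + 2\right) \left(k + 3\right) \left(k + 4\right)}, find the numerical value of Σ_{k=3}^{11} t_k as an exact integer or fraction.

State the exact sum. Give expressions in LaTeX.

Σ = 3/35

r(k) = (k + 2)/(k + 5) after simplifying.
Take A(k)=k + 2, B(k)=k + 5, C(k)=1.
Key eq: (k + 2)·f(k+1) = (k + 4)·f(k) + (1).
deg f ≤ 2 (via 1,1,0).
A polynomial solution: f(k) = k*(k + 5)/12.
Then R = B(k−1)f/C = k*(k + 4)*(k + 5)/12, so s_k = R(k)·t_k = k*(k + 5)/(2*(k + 2)*(k + 3)).
Verify: 6/(k**3 + 9*k**2 + 26*k + 24) matches t_k.
Σ_(k=3)^(11) t_k = s_(12) − s_(3) = 17/35 − (2/5) = 3/35.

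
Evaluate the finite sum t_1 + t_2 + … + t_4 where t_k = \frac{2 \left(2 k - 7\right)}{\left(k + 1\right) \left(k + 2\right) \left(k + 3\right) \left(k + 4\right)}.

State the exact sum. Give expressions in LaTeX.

r(k) = (k + 1)*(2*k - 5)/((k + 5)*(2*k - 7)) after simplifying.
Normal form (A,B,C) = (k + 1, k + 5, k - 7/2).
f must satisfy (k + 1)·f(k+1) − (k + 4)·f(k) = k - 7/2.
deg f ≤ 3 (via 1,1,1).
Match coefficients ⇒ f(k) = -k*(k**2 + 6*k + 14)/6.
R(k) = B(k−1)·f(k)/C(k) = -k*(k + 4)*(k**2 + 6*k + 14)/(3*(2*k - 7)); s_k = R·t_k = 2*k*(-k**2 - 6*k - 14)/(3*(k + 1)*(k + 2)*(k + 3)).
Δs = 2*(2*k - 7)/(k**4 + 10*k**3 + 35*k**2 + 50*k + 24), as required.
Σ_(k=1)^(4) t_k = s_(5) − s_(1) = -115/168 − (-7/12) = -17/168.

Σ = -17/168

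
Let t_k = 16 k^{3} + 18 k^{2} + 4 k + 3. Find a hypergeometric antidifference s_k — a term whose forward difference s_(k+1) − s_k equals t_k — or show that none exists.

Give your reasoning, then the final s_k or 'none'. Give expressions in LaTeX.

r(k) = (16*k**3 + 66*k**2 + 88*k + 41)/(16*k**3 + 18*k**2 + 4*k + 3) after simplifying.
A = 1, B = 1, C = k**3 + 9*k**2/8 + k/4 + 3/16.
Key eq: (1)·f(k+1) = (1)·f(k) + (k**3 + 9*k**2/8 + k/4 + 3/16).
Degrees (0,0,3) ⇒ d ≤ 4.
Solve for f: f(k) = k*(4*k**3 - 2*k**2 - 3*k + 4)/16 (degree 4 ≤ 4).
Then R = B(k−1)f/C = k*(4*k**3 - 2*k**2 - 3*k + 4)/(16*k**3 + 18*k**2 + 4*k + 3), so s_k = R(k)·t_k = k*(4*k**3 - 2*k**2 - 3*k + 4).
Verify: 16*k**3 + 18*k**2 + 4*k + 3 matches t_k.

s_k = k \left(4 k^{3} - 2 k^{2} - 3 k + 4\right)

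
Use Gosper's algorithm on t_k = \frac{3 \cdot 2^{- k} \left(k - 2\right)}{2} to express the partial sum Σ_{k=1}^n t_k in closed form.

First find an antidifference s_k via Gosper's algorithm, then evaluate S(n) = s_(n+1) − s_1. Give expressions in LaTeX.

t_(k+1)/t_k = (k - 1)/(2*(k - 2)).
Normal form (A,B,C) = (1/2, 1, k - 2).
Solve (1/2)·f(k+1) − (1)·f(k) = k - 2.
From deg A=0, deg B=0, deg C=1: d=1.
Solve for f: f(k) = -2*(k - 1) (degree 1 ≤ 1).
So s_k = (B(k−1)f/C)·t_k = (-2*(k - 1)/(k - 2))·t_k = 3*(1 - k)/2**k.
Verify: 3*(k - 2)/(2*2**k) matches t_k.
Telescope: S(n) = s_(n+1) − s_(1) = -3*2**(-n - 1)*n − (0) = -3*2**(-n - 1)*n.

S(n) = - 3 \cdot 2^{- n - 1} n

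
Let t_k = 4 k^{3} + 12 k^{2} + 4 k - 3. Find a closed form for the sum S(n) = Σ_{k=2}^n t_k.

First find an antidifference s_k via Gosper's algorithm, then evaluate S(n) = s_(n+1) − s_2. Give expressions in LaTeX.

The ratio is (4*k**3 + 24*k**2 + 40*k + 17)/(4*k**3 + 12*k**2 + 4*k - 3).
Take A(k)=1, B(k)=1, C(k)=k**3 + 3*k**2 + k - 3/4.
Need (1)·f(k+1) − (1)·f(k) = k**3 + 3*k**2 + k - 3/4.
From deg A=0, deg B=0, deg C=3: d=4.
Match coefficients ⇒ f(k) = k*(k**3 + 2*k**2 - 3*k - 3)/4.
So s_k = (B(k−1)f/C)·t_k = (k*(k**3 + 2*k**2 - 3*k - 3)/(4*k**3 + 12*k**2 + 4*k - 3))·t_k = k*(k**3 + 2*k**2 - 3*k - 3).
Verify: 4*k**3 + 12*k**2 + 4*k - 3 matches t_k.
Evaluate: s_(n+1) = n**4 + 6*n**3 + 9*n**2 + n - 3; subtract s_(2) = 14 ⇒ S(n) = n**4 + 6*n**3 + 9*n**2 + n - 17.

S(n) = n^{4} + 6 n^{3} + 9 n^{2} + n - 17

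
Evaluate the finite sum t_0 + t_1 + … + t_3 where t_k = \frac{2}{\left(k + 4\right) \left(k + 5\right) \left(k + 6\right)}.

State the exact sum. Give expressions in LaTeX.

Σ = 13/360

Step 1: r(k) = (k + 4)/(k + 7).
Factor: A=k + 4; B=k + 7; C=1.
Set up (k + 4)·f(k+1) − (k + 6)·f(k) − (1) = 0.
From deg A=1, deg B=1, deg C=0: d=2.
Solve for f: f(k) = k*(k + 9)/40 (degree 2 ≤ 2).
Then R = B(k−1)f/C = k*(k + 6)*(k + 9)/40, so s_k = R(k)·t_k = k*(k + 9)/(20*(k + 4)*(k + 5)).
s_(k+1) − s_k = 2/(k**3 + 15*k**2 + 74*k + 120) = t_k.
Evaluate s at k=4 and k=0: 13/360 and 0; difference 13/360.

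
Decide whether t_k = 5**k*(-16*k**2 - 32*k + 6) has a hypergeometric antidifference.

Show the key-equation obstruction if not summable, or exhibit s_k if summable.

Yes. s_k = 2*5**k*(-2*k**2 + k + 2).

Ratio r(k) = 5*(8*k**2 + 32*k + 21)/(8*k**2 + 16*k - 3).
Gosper form: A/B · C(k+1)/C(k) with A=5, B=1, C=k**2 + 2*k - 3/8.
f must satisfy (5)·f(k+1) − (1)·f(k) = k**2 + 2*k - 3/8.
d = 2 from the (0,0,2) case.
Solve for f: f(k) = (2*k**2 - k - 2)/8 (degree 2 ≤ 2).
Then R = B(k−1)f/C = (2*k**2 - k - 2)/(8*k**2 + 16*k - 3), so s_k = R(k)·t_k = 2*5**k*(-2*k**2 + k + 2).
s_(k+1) − s_k = 5**k*(-16*k**2 - 32*k + 6) = t_k.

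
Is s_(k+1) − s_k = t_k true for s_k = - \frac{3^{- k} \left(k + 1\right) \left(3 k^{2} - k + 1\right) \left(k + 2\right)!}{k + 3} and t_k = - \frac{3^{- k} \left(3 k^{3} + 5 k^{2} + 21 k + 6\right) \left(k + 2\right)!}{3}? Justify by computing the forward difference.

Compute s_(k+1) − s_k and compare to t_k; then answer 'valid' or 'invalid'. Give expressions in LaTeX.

s_(k+1) = -(k + 2)*(3*k**2 + 5*k + 3)*factorial(k + 3)/(3*3**k*(k + 4))
s_(k+1) − s_k = -(3*k**5 + 20*k**4 + 64*k**3 + 159*k**2 + 150*k + 42)*factorial(k + 2)/(3*3**k*(k + 3)*(k + 4))
(s_(k+1) − s_k) − t_k = 2*(3*k**4 + 14*k**3 + 27*k**2 + 72*k + 15)*factorial(k + 2)/(3*3**k*(k + 3)*(k + 4))

Invalid: residual \frac{2 \cdot 3^{- k} \left(3 k^{4} + 14 k^{3} + 27 k^{2} + 72 k + 15\right) \left(k + 2\right)!}{3 \left(k + 3\right) \left(k + 4\right)} ≠ 0.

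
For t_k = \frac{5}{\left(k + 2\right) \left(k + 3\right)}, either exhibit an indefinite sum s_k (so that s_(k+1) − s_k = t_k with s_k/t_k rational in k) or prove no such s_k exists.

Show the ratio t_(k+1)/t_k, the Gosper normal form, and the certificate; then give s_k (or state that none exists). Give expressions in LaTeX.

Ratio r(k) = (k + 2)/(k + 4).
Factor: A=k + 2; B=k + 4; C=1.
Key eq: (k + 2)·f(k+1) = (k + 3)·f(k) + (1).
Bound: deg f ≤ 1.
A polynomial solution: f(k) = k/2.
Get s_k = R·t_k = 5*k/(2*(k + 2)) with R(k) = B(k−1)f(k)/C(k) = k*(k + 3)/2.
s_(k+1) − s_k = 5/(k**2 + 5*k + 6) = t_k.

s_k = \frac{5 k}{2 \left(k + 2\right)}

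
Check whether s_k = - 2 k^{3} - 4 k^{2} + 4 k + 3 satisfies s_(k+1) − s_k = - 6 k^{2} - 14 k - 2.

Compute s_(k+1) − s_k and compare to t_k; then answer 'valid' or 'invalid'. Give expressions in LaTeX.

s_(k+1) = -2*k**3 - 10*k**2 - 10*k + 1
s_(k+1) − s_k = -6*k**2 - 14*k - 2
(s_(k+1) − s_k) − t_k = 0

Valid: the claim telescopes to t_k.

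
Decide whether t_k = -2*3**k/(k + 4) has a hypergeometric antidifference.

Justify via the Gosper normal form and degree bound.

r(k) = 3*(k + 4)/(k + 5) after simplifying.
Normal form (A,B,C) = (3*k + 12, k + 5, 1).
Solve (3*k + 12)·f(k+1) − (k + 4)·f(k) = 1.
Degrees (1,1,0) ⇒ d ≤ -1.
d = -1 < 0 ⇒ no nonzero polynomial f; not summable.

No — t_k has no hypergeometric antidifference.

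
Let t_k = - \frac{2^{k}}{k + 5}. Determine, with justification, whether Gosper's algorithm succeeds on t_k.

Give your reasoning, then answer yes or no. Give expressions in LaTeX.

Ratio r(k) = 2*(k + 5)/(k + 6).
A = 2*k + 10, B = k + 6, C = 1.
Set up (2*k + 10)·f(k+1) − (k + 5)·f(k) − (1) = 0.
Degrees (1,1,0) ⇒ d ≤ -1.
d = -1 < 0 ⇒ no nonzero polynomial f; not summable.

No — key equation has no polynomial f.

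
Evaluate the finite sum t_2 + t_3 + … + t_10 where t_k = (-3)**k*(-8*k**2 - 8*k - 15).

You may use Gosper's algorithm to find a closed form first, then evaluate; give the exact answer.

The ratio is 3*(-8*k**2 - 24*k - 31)/(8*k**2 + 8*k + 15).
So A=-3 and B=1, with C=k**2 + k + 15/8.
Set up (-3)·f(k+1) − (1)·f(k) − (k**2 + k + 15/8) = 0.
Bound: deg f ≤ 2.
Coefficient equations give f(k) = -(2*k**2 - k + 3)/8.
So s_k = (B(k−1)f/C)·t_k = (-(2*k**2 - k + 3)/(8*k**2 + 8*k + 15))·t_k = (-3)**k*(2*k**2 - k + 3).
s_(k+1) − s_k = (-3)**k*(-8*k**2 - 8*k - 15) = t_k.
Σ_(k=2)^(10) t_k = s_(11) − s_(2) = -41452398 − (81) = -41452479.

Σ = -41452479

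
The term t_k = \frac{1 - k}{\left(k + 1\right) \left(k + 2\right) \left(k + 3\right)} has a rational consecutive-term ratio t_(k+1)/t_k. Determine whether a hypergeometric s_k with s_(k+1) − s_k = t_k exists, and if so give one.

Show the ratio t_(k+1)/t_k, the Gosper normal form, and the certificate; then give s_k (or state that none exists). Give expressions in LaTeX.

s_k = \frac{k}{\left(k + 1\right) \left(k + 2\right)}

r(k) = k*(k + 1)/((k - 1)*(k + 4)) after simplifying.
Normal form (A,B,C) = (k + 1, k + 4, k - 1).
Key eq: (k + 1)·f(k+1) = (k + 3)·f(k) + (k - 1).
Degrees (1,1,1) ⇒ d ≤ 2.
Solving with deg f ≤ 2: f(k) = -k.
R(k) = B(k−1)·f(k)/C(k) = -k*(k + 3)/(k - 1); s_k = R·t_k = k/((k + 1)*(k + 2)).
Check: Δs_k = (1 - k)/(k**3 + 6*k**2 + 11*k + 6). ✓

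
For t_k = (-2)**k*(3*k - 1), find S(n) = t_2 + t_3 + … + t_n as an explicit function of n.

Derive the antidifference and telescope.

S(n) = 2*(-2)**n*n + 4

Step 1: r(k) = 2*(-3*k - 2)/(3*k - 1).
Factor: A=-2; B=1; C=k - 1/3.
Set up (-2)·f(k+1) − (1)·f(k) − (k - 1/3) = 0.
deg f ≤ 1 (via 0,0,1).
A polynomial solution: f(k) = -(k - 1)/3.
Then R = B(k−1)f/C = -(k - 1)/(3*k - 1), so s_k = R(k)·t_k = (-2)**k*(1 - k).
Δs = (-2)**k*(3*k - 1), as required.
s_(n+1) = 2*(-2)**n*n and s_(2) = -4, so S(n) = 2*(-2)**n*n + 4.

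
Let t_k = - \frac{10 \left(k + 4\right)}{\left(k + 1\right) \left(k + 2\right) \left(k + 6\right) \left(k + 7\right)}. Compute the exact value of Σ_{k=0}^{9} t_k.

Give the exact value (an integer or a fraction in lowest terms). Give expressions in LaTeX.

Σ = -425/528

Compute t_(k+1)/t_k: get (k + 1)*(k + 5)*(k + 6)/((k + 3)*(k + 4)*(k + 8)).
A = k + 1, B = k + 8, C = k**4 + 16*k**3 + 95*k**2 + 248*k + 240.
Solve (k + 1)·f(k+1) − (k + 7)·f(k) = k**4 + 16*k**3 + 95*k**2 + 248*k + 240.
d = 6 from the (1,1,4) case.
Match coefficients ⇒ f(k) = k*(k + 2)*(k + 3)*(k + 4)*(k + 5)*(k + 7)/12.
Then R = B(k−1)f/C = k*(k + 2)*(k + 7)**2/(12*(k + 4)), so s_k = R(k)·t_k = 5*k*(-k - 7)/(6*(k**2 + 7*k + 6)).
Δs = 10*(-k - 4)/(k**4 + 16*k**3 + 83*k**2 + 152*k + 84), as required.
Σ_(k=0)^(9) t_k = s_(10) − s_(0) = -425/528 − (0) = -425/528.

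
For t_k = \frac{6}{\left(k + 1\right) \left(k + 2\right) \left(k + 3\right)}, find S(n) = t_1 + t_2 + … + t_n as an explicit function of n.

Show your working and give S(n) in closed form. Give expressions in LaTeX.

Compute t_(k+1)/t_k: get (k + 1)/(k + 4).
Normal form (A,B,C) = (k + 1, k + 4, 1).
Key eq: (k + 1)·f(k+1) = (k + 3)·f(k) + (1).
d = 2 from the (1,1,0) case.
Coefficient equations give f(k) = k*(k + 3)/4.
R(k) = B(k−1)·f(k)/C(k) = k*(k + 3)**2/4; s_k = R·t_k = 3*k*(k + 3)/(2*(k + 1)*(k + 2)).
Δs = 6/(k**3 + 6*k**2 + 11*k + 6), as required.
Σ_(k=1)^n t_k = s_(n+1) − s_(1) = (3*(n**2 + 5*n + 4)/(2*(n**2 + 5*n + 6))) − (1), i.e. n*(n + 5)/(2*(n**2 + 5*n + 6)).

S(n) = \frac{n \left(n + 5\right)}{2 \left(n^{2} + 5 n + 6\right)}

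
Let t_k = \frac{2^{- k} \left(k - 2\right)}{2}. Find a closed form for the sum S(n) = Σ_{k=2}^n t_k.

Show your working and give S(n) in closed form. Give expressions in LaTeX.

r(k) = (k - 1)/(2*(k - 2)) after simplifying.
A = 1/2, B = 1, C = k - 2.
f must satisfy (1/2)·f(k+1) − (1)·f(k) = k - 2.
d = 1 from the (0,0,1) case.
Solving with deg f ≤ 1: f(k) = -2*(k - 1).
Certificate R = B(k−1)f/C = -2*(k - 1)/(k - 2) gives s_k = (1 - k)/2**k.
s_(k+1) − s_k = (k - 2)/(2*2**k) = t_k.
s_(n+1) = -2**(-n - 1)*n and s_(2) = -1/4, so S(n) = 1/4 - n/(2*2**n).

S(n) = \frac{1}{4} - \frac{2^{- n} n}{2}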